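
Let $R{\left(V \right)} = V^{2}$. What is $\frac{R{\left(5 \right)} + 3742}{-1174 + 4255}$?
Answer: $\frac{3767}{3081} \approx 1.2227$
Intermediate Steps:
$\frac{R{\left(5 \right)} + 3742}{-1174 + 4255} = \frac{5^{2} + 3742}{-1174 + 4255} = \frac{25 + 3742}{3081} = 3767 \cdot \frac{1}{3081} = \frac{3767}{3081}$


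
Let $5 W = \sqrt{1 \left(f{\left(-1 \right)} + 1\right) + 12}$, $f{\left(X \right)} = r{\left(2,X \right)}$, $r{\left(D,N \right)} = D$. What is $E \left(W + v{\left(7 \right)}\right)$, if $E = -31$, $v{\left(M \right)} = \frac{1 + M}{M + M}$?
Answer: $- \frac{124}{7} - \frac{31 \sqrt{15}}{5} \approx -41.727$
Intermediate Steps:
$f{\left(X \right)} = 2$
$v{\left(M \right)} = \frac{1 + M}{2 M}$
$W = \frac{\sqrt{15}}{5}$ ($W = \frac{\sqrt{1 \left(2 + 1\right) + 12}}{5} = \frac{\sqrt{1 \cdot 3 + 12}}{5} = \frac{\sqrt{3 + 12}}{5} = \frac{\sqrt{15}}{5} \approx 0.7746$)
$E \left(W + v{\left(7 \right)}\right) = - 31 \left(\frac{\sqrt{15}}{5} + \frac{1 + 7}{2 \cdot 7}\right) = - 31 \left(\frac{\sqrt{15}}{5} + \frac{1}{2} \cdot \frac{1}{7} \cdot 8\right) = - 31 \left(\frac{\sqrt{15}}{5} + \frac{4}{7}\right) = - 31 \left(\frac{4}{7} + \frac{\sqrt{15}}{5}\right) = - \frac{124}{7} - \frac{31 \sqrt{15}}{5}$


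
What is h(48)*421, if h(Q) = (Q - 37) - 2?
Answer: 3789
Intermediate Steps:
h(Q) = -39 + Q (h(Q) = (-37 + Q) - 2 = -39 + Q)
h(48)*421 = (-39 + 48)*421 = 9*421 = 3789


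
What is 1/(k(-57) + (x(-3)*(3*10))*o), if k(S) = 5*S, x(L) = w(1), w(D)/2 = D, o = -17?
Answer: -1/1305 ≈ -0.00076628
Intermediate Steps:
w(D) = 2*D
x(L) = 2 (x(L) = 2*1 = 2)
1/(k(-57) + (x(-3)*(3*10))*o) = 1/(5*(-57) + (2*(3*10))*(-17)) = 1/(-285 + (2*30)*(-17)) = 1/(-285 + 60*(-17)) = 1/(-285 - 1020) = 1/(-1305) = -1/1305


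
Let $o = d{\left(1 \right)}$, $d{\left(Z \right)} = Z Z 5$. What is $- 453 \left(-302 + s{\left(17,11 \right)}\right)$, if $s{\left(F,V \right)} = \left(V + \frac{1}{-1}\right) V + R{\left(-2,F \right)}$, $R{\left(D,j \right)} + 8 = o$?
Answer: $88335$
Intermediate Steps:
$d{\left(Z \right)} = 5 Z^{2}$ ($d{\left(Z \right)} = Z^{2} \cdot 5 = 5 Z^{2}$)
$o = 5$ ($o = 5 \cdot 1^{2} = 5 \cdot 1 = 5$)
$R{\left(D,j \right)} = -3$ ($R{\left(D,j \right)} = -8 + 5 = -3$)
$s{\left(F,V \right)} = -3 + V \left(-1 + V\right)$ ($s{\left(F,V \right)} = \left(V + \frac{1}{-1}\right) V - 3 = \left(V - 1\right) V - 3 = \left(-1 + V\right) V - 3 = V \left(-1 + V\right) - 3 = -3 + V \left(-1 + V\right)$)
$- 453 \left(-302 + s{\left(17,11 \right)}\right) = - 453 \left(-302 - \left(14 - 121\right)\right) = - 453 \left(-302 - -107\right) = - 453 \left(-302 + 107\right) = \left(-453\right) \left(-195\right) = 88335$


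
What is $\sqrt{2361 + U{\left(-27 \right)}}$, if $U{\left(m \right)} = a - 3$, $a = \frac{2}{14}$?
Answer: $\frac{\sqrt{115549}}{7} \approx 48.561$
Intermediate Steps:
$a = \frac{1}{7}$ ($a = 2 \cdot \frac{1}{14} = \frac{1}{7} \approx 0.14286$)
$U{\left(m \right)} = - \frac{20}{7}$ ($U{\left(m \right)} = \frac{1}{7} - 3 = - \frac{20}{7}$)
$\sqrt{2361 + U{\left(-27 \right)}} = \sqrt{2361 - \frac{20}{7}} = \sqrt{\frac{16507}{7}} = \frac{\sqrt{115549}}{7}$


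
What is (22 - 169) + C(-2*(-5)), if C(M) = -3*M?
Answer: -177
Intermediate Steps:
(22 - 169) + C(-2*(-5)) = (22 - 169) - (-6)*(-5) = -147 - 3*10 = -147 - 30 = -177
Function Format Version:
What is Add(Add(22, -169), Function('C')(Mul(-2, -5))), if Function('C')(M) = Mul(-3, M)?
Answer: -177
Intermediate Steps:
Add(Add(22, -169), Function('C')(Mul(-2, -5))) = Add(Add(22, -169), Mul(-3, Mul(-2, -5))) = Add(-147, Mul(-3, 10)) = Add(-147, -30) = -177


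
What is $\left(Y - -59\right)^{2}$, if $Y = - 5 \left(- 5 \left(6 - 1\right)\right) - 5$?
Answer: $32041$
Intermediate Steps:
$Y = 120$ ($Y = - 5 \left(\left(-5\right) 5\right) - 5 = \left(-5\right) \left(-25\right) - 5 = 125 - 5 = 120$)
$\left(Y - -59\right)^{2} = \left(120 - -59\right)^{2} = \left(120 + 59\right)^{2} = 179^{2} = 32041$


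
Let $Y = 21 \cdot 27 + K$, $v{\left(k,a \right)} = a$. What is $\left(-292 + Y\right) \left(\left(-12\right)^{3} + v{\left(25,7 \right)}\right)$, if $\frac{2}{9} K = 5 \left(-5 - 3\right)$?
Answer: $-163495$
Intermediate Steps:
$K = -180$ ($K = \frac{9 \cdot 5 \left(-5 - 3\right)}{2} = \frac{9 \cdot 5 \left(-8\right)}{2} = \frac{9}{2} \left(-40\right) = -180$)
$Y = 387$ ($Y = 21 \cdot 27 - 180 = 567 - 180 = 387$)
$\left(-292 + Y\right) \left(\left(-12\right)^{3} + v{\left(25,7 \right)}\right) = \left(-292 + 387\right) \left(\left(-12\right)^{3} + 7\right) = 95 \left(-1728 + 7\right) = 95 \left(-1721\right) = -163495$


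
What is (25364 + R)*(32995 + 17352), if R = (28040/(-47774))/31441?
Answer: 41698599213126152/32653529 ≈ 1.2770e+9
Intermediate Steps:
R = -14020/751031167 (R = (28040*(-1/47774))*(1/31441) = -14020/23887*1/31441 = -14020/751031167 ≈ -1.8668e-5)
(25364 + R)*(32995 + 17352) = (25364 - 14020/751031167)*(32995 + 17352) = (19049154505768/751031167)*50347 = 41698599213126152/32653529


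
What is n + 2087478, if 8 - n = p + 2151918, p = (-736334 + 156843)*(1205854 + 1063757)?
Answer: 1315219083569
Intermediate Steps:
p = -1315219148001 (p = -579491*2269611 = -1315219148001)
n = 1315216996091 (n = 8 - (-1315219148001 + 2151918) = 8 - 1*(-1315216996083) = 8 + 1315216996083 = 1315216996091)
n + 2087478 = 1315216996091 + 2087478 = 1315219083569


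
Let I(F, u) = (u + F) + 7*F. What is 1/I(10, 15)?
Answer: 1/95 ≈ 0.010526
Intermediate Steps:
I(F, u) = u + 8*F (I(F, u) = (F + u) + 7*F = u + 8*F)
1/I(10, 15) = 1/(15 + 8*10) = 1/(15 + 80) = 1/95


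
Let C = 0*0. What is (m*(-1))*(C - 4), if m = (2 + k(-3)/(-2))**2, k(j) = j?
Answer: 49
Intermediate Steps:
C = 0
m = 49/4 (m = (2 - 3/(-2))**2 = (2 - 3*(-1/2))**2 = (2 + 3/2)**2 = (7/2)**2 = 49/4 ≈ 12.250)
(m*(-1))*(C - 4) = ((49/4)*(-1))*(0 - 4) = -49/4*(-4) = 49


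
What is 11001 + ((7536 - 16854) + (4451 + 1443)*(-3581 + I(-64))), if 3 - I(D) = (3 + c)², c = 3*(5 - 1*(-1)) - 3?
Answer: -22996705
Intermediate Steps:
c = 15 (c = 3*(5 + 1) - 3 = 3*6 - 3 = 18 - 3 = 15)
I(D) = -321 (I(D) = 3 - (3 + 15)² = 3 - 1*18² = 3 - 1*324 = 3 - 324 = -321)
11001 + ((7536 - 16854) + (4451 + 1443)*(-3581 + I(-64))) = 11001 + ((7536 - 16854) + (4451 + 1443)*(-3581 - 321)) = 11001 + (-9318 + 5894*(-3902)) = 11001 + (-9318 - 22998388) = 11001 - 23007706 = -22996705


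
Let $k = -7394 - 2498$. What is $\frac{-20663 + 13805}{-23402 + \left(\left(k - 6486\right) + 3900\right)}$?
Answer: $\frac{1143}{5980} \approx 0.19114$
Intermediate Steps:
$k = -9892$
$\frac{-20663 + 13805}{-23402 + \left(\left(k - 6486\right) + 3900\right)} = \frac{-20663 + 13805}{-23402 + \left(\left(-9892 - 6486\right) + 3900\right)} = - \frac{6858}{-23402 + \left(-16378 + 3900\right)} = - \frac{6858}{-23402 - 12478} = - \frac{6858}{-35880} = \left(-6858\right) \left(- \frac{1}{35880}\right) = \frac{1143}{5980}$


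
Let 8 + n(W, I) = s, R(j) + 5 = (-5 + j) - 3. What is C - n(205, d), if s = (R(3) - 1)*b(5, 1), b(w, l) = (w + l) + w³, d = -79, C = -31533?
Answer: -30084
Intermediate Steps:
R(j) = -13 + j (R(j) = -5 + ((-5 + j) - 3) = -5 + (-8 + j) = -13 + j)
b(w, l) = l + w + w³ (b(w, l) = (l + w) + w³ = l + w + w³)
s = -1441 (s = ((-13 + 3) - 1)*(1 + 5 + 5³) = (-10 - 1)*(1 + 5 + 125) = -11*131 = -1441)
n(W, I) = -1449 (n(W, I) = -8 - 1441 = -1449)
C - n(205, d) = -31533 - 1*(-1449) = -31533 + 1449 = -30084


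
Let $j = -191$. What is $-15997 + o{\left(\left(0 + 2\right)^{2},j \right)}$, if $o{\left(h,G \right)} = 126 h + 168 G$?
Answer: $-47581$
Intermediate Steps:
$-15997 + o{\left(\left(0 + 2\right)^{2},j \right)} = -15997 + \left(126 \left(0 + 2\right)^{2} + 168 \left(-191\right)\right) = -15997 - \left(32088 - 126 \cdot 2^{2}\right) = -15997 + \left(126 \cdot 4 - 32088\right) = -15997 + \left(504 - 32088\right) = -15997 - 31584 = -47581$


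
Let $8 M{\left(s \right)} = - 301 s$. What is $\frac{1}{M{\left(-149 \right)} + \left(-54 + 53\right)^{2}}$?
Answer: $\frac{8}{44857} \approx 0.00017834$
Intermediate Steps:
$M{\left(s \right)} = - \frac{301 s}{8}$ ($M{\left(s \right)} = \frac{\left(-301\right) s}{8} = - \frac{301 s}{8}$)
$\frac{1}{M{\left(-149 \right)} + \left(-54 + 53\right)^{2}} = \frac{1}{\left(- \frac{301}{8}\right) \left(-149\right) + \left(-54 + 53\right)^{2}} = \frac{1}{\frac{44849}{8} + \left(-1\right)^{2}} = \frac{1}{\frac{44849}{8} + 1} = \frac{1}{\frac{44857}{8}} = \frac{8}{44857}$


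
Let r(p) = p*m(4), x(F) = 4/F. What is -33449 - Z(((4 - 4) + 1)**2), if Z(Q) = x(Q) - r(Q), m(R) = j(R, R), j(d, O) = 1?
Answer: -33452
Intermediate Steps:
m(R) = 1
r(p) = p (r(p) = p*1 = p)
Z(Q) = -Q + 4/Q (Z(Q) = 4/Q - Q = -Q + 4/Q)
-33449 - Z(((4 - 4) + 1)**2) = -33449 - (-((4 - 4) + 1)**2 + 4/(((4 - 4) + 1)**2)) = -33449 - (-(0 + 1)**2 + 4/((0 + 1)**2)) = -33449 - (-1*1**2 + 4/(1**2)) = -33449 - (-1*1 + 4/1) = -33449 - (-1 + 4*1) = -33449 - (-1 + 4) = -33449 - 1*3 = -33449 - 3 = -33452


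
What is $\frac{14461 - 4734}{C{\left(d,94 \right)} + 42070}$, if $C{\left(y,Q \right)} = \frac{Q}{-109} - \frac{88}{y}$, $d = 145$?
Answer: $\frac{153735235}{664893128} \approx 0.23122$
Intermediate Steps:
$C{\left(y,Q \right)} = - \frac{88}{y} - \frac{Q}{109}$ ($C{\left(y,Q \right)} = Q \left(- \frac{1}{109}\right) - \frac{88}{y} = - \frac{Q}{109} - \frac{88}{y} = - \frac{88}{y} - \frac{Q}{109}$)
$\frac{14461 - 4734}{C{\left(d,94 \right)} + 42070} = \frac{14461 - 4734}{\left(- \frac{88}{145} - \frac{94}{109}\right) + 42070} = \frac{9727}{\left(\left(-88\right) \frac{1}{145} - \frac{94}{109}\right) + 42070} = \frac{9727}{\left(- \frac{88}{145} - \frac{94}{109}\right) + 42070} = \frac{9727}{- \frac{23222}{15805} + 42070} = \frac{9727}{\frac{664893128}{15805}} = 9727 \cdot \frac{15805}{664893128} = \frac{153735235}{664893128}$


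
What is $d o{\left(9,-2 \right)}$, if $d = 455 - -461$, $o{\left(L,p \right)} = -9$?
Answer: $-8244$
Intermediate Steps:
$d = 916$ ($d = 455 + 461 = 916$)
$d o{\left(9,-2 \right)} = 916 \left(-9\right) = -8244$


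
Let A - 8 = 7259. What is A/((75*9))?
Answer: 7267/675 ≈ 10.766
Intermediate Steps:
A = 7267 (A = 8 + 7259 = 7267)
A/((75*9)) = 7267/((75*9)) = 7267/675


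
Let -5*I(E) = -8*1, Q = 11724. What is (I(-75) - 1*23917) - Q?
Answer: -178197/5 ≈ -35639.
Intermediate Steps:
I(E) = 8/5 (I(E) = -(-8)/5 = -⅕*(-8) = 8/5)
(I(-75) - 1*23917) - Q = (8/5 - 1*23917) - 1*11724 = (8/5 - 23917) - 11724 = -119577/5 - 11724 = -178197/5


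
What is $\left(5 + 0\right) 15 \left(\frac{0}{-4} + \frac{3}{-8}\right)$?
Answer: $- \frac{225}{8} \approx -28.125$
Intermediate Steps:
$\left(5 + 0\right) 15 \left(\frac{0}{-4} + \frac{3}{-8}\right) = 5 \cdot 15 \left(0 \left(- \frac{1}{4}\right) + 3 \left(- \frac{1}{8}\right)\right) = 75 \left(0 - \frac{3}{8}\right) = 75 \left(- \frac{3}{8}\right) = - \frac{225}{8}$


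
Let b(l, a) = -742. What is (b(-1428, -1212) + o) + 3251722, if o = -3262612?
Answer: -11632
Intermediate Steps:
(b(-1428, -1212) + o) + 3251722 = (-742 - 3262612) + 3251722 = -3263354 + 3251722 = -11632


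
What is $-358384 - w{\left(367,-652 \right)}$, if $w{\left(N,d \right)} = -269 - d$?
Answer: $-358767$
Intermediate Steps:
$-358384 - w{\left(367,-652 \right)} = -358384 - \left(-269 - -652\right) = -358384 - \left(-269 + 652\right) = -358384 - 383 = -358767$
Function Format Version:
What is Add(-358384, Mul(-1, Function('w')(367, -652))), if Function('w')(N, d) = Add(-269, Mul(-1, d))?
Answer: -358767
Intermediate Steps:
Add(-358384, Mul(-1, Function('w')(367, -652))) = Add(-358384, Mul(-1, Add(-269, Mul(-1, -652)))) = Add(-358384, Mul(-1, Add(-269, 652))) = Add(-358384, Mul(-1, 383)) = Add(-358384, -383) = -358767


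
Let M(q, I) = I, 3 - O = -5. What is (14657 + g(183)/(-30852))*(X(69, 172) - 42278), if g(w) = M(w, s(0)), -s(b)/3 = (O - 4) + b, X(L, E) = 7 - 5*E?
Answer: -541770618796/857 ≈ -6.3217e+8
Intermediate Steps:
O = 8 (O = 3 - 1*(-5) = 3 + 5 = 8)
s(b) = -12 - 3*b (s(b) = -3*((8 - 4) + b) = -3*(4 + b) = -12 - 3*b)
g(w) = -12 (g(w) = -12 - 3*0 = -12 + 0 = -12)
(14657 + g(183)/(-30852))*(X(69, 172) - 42278) = (14657 - 12/(-30852))*((7 - 5*172) - 42278) = (14657 - 12*(-1/30852))*((7 - 860) - 42278) = (14657 + 1/2571)*(-853 - 42278) = (37683148/2571)*(-43131) = -541770618796/857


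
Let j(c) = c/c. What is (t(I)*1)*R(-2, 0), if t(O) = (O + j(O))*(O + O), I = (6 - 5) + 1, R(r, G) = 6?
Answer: 72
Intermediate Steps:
j(c) = 1
I = 2 (I = 1 + 1 = 2)
t(O) = 2*O*(1 + O) (t(O) = (O + 1)*(O + O) = (1 + O)*(2*O) = 2*O*(1 + O))
(t(I)*1)*R(-2, 0) = ((2*2*(1 + 2))*1)*6 = ((2*2*3)*1)*6 = (12*1)*6 = 12*6 = 72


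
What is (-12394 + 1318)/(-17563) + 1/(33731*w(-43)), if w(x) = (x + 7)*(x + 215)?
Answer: 177950722553/282173037552 ≈ 0.63064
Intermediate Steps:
w(x) = (7 + x)*(215 + x)
(-12394 + 1318)/(-17563) + 1/(33731*w(-43)) = (-12394 + 1318)/(-17563) + 1/(33731*(1505 + (-43)**2 + 222*(-43))) = -11076*(-1/17563) + 1/(33731*(1505 + 1849 - 9546)) = 852/1351 + (1/33731)/(-6192) = 852/1351 + (1/33731)*(-1/6192) = 852/1351 - 1/208862352 = 177950722553/282173037552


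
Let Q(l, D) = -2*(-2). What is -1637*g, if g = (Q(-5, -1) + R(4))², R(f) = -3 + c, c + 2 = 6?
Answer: -40925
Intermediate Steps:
c = 4 (c = -2 + 6 = 4)
Q(l, D) = 4
R(f) = 1 (R(f) = -3 + 4 = 1)
g = 25 (g = (4 + 1)² = 5² = 25)
-1637*g = -1637*25 = -40925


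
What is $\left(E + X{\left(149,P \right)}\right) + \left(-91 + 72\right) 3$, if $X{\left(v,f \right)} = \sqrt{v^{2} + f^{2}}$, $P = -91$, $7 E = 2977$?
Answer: $\frac{2578}{7} + \sqrt{30482} \approx 542.88$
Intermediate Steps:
$E = \frac{2977}{7}$ ($E = \frac{1}{7} \cdot 2977 = \frac{2977}{7} \approx 425.29$)
$X{\left(v,f \right)} = \sqrt{f^{2} + v^{2}}$
$\left(E + X{\left(149,P \right)}\right) + \left(-91 + 72\right) 3 = \left(\frac{2977}{7} + \sqrt{\left(-91\right)^{2} + 149^{2}}\right) + \left(-91 + 72\right) 3 = \left(\frac{2977}{7} + \sqrt{8281 + 22201}\right) - 57 = \left(\frac{2977}{7} + \sqrt{30482}\right) - 57 = \frac{2578}{7} + \sqrt{30482}$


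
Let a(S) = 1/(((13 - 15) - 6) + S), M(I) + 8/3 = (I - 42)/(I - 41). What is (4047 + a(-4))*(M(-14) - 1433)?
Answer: -11495687671/1980 ≈ -5.8059e+6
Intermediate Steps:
M(I) = -8/3 + (-42 + I)/(-41 + I) (M(I) = -8/3 + (I - 42)/(I - 41) = -8/3 + (-42 + I)/(-41 + I))
a(S) = 1/(-8 + S) (a(S) = 1/((-2 - 6) + S) = 1/(-8 + S))
(4047 + a(-4))*(M(-14) - 1433) = (4047 + 1/(-8 - 4))*((202 - 5*(-14))/(3*(-41 - 14)) - 1433) = (4047 + 1/(-12))*((⅓)*(202 + 70)/(-55) - 1433) = (4047 - 1/12)*((⅓)*(-1/55)*272 - 1433) = 48563*(-272/165 - 1433)/12 = (48563/12)*(-236717/165) = -11495687671/1980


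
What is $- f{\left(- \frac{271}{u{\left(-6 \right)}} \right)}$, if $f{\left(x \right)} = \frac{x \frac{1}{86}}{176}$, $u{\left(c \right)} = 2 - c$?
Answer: $\frac{271}{121088} \approx 0.002238$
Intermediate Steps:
$f{\left(x \right)} = \frac{x}{15136}$ ($f{\left(x \right)} = x \frac{1}{86} \cdot \frac{1}{176} = \frac{x}{86} \cdot \frac{1}{176} = \frac{x}{15136}$)
$- f{\left(- \frac{271}{u{\left(-6 \right)}} \right)} = - \frac{\left(-271\right) \frac{1}{2 - -6}}{15136} = - \frac{\left(-271\right) \frac{1}{2 + 6}}{15136} = - \frac{\left(-271\right) \frac{1}{8}}{15136} = - \frac{-271}{15136 \cdot 8} = \left(-1\right) \left(- \frac{271}{121088}\right) = \frac{271}{121088}$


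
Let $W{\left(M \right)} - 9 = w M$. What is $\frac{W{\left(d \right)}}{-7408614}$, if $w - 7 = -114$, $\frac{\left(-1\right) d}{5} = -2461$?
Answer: $\frac{658313}{3704307} \approx 0.17772$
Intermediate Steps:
$d = 12305$ ($d = \left(-5\right) \left(-2461\right) = 12305$)
$w = -107$ ($w = 7 - 114 = -107$)
$W{\left(M \right)} = 9 - 107 M$
$\frac{W{\left(d \right)}}{-7408614} = \frac{9 - 1316635}{-7408614} = \left(9 - 1316635\right) \left(- \frac{1}{7408614}\right) = \left(-1316626\right) \left(- \frac{1}{7408614}\right) = \frac{658313}{3704307}$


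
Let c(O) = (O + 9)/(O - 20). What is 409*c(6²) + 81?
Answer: 19701/16 ≈ 1231.3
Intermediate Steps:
c(O) = (9 + O)/(-20 + O)
409*c(6²) + 81 = 409*((9 + 6²)/(-20 + 6²)) + 81 = 409*((9 + 36)/(-20 + 36)) + 81 = 409*(45/16) + 81 = 18405/16 + 81 = 19701/16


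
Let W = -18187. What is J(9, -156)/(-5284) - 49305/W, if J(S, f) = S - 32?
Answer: 260945921/96100108 ≈ 2.7154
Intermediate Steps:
J(S, f) = -32 + S
J(9, -156)/(-5284) - 49305/W = (-32 + 9)/(-5284) - 49305/(-18187) = -23*(-1/5284) - 49305*(-1/18187) = 23/5284 + 49305/18187 = 260945921/96100108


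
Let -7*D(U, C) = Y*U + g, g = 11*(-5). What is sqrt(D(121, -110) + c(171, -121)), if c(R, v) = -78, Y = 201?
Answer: 2*I*sqrt(43421)/7 ≈ 59.536*I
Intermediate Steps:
g = -55
D(U, C) = 55/7 - 201*U/7 (D(U, C) = -(201*U - 55)/7 = -(-55 + 201*U)/7 = 55/7 - 201*U/7)
sqrt(D(121, -110) + c(171, -121)) = sqrt((55/7 - 201/7*121) - 78) = sqrt((55/7 - 24321/7) - 78) = sqrt(-24266/7 - 78) = sqrt(-24812/7) = 2*I*sqrt(43421)/7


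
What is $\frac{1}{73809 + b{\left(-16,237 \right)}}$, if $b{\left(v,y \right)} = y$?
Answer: $\frac{1}{74046} \approx 1.3505 \cdot 10^{-5}$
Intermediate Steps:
$\frac{1}{73809 + b{\left(-16,237 \right)}} = \frac{1}{73809 + 237} = \frac{1}{74046}$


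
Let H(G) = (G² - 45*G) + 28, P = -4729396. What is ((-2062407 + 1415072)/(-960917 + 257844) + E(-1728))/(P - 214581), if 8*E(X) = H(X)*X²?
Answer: -803996859248531623/3475976741321 ≈ -2.3130e+5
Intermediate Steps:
H(G) = 28 + G² - 45*G
E(X) = X²*(28 + X² - 45*X)/8 (E(X) = ((28 + X² - 45*X)*X²)/8 = (X²*(28 + X² - 45*X))/8 = X²*(28 + X² - 45*X)/8)
((-2062407 + 1415072)/(-960917 + 257844) + E(-1728))/(P - 214581) = ((-2062407 + 1415072)/(-960917 + 257844) + (⅛)*(-1728)²*(28 + (-1728)² - 45*(-1728)))/(-4729396 - 214581) = (-647335/(-703073) + (⅛)*2985984*(28 + 2985984 + 77760))/(-4943977) = (-647335*(-1/703073) + (⅛)*2985984*3063772)*(-1/4943977) = (647335/703073 + 1143546771456)*(-1/4943977) = (803996859248531623/703073)*(-1/4943977) = -803996859248531623/3475976741321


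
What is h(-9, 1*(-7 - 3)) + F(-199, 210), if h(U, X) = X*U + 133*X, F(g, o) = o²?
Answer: 42860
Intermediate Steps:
h(U, X) = 133*X + U*X (h(U, X) = U*X + 133*X = 133*X + U*X)
h(-9, 1*(-7 - 3)) + F(-199, 210) = (1*(-7 - 3))*(133 - 9) + 210² = (1*(-10))*124 + 44100 = -10*124 + 44100 = -1240 + 44100 = 42860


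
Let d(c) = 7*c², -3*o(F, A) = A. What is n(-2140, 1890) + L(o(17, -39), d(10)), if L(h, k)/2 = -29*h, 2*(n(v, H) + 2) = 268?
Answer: -622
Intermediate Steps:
o(F, A) = -A/3
n(v, H) = 132 (n(v, H) = -2 + (½)*268 = -2 + 134 = 132)
L(h, k) = -58*h (L(h, k) = 2*(-29*h) = -58*h)
n(-2140, 1890) + L(o(17, -39), d(10)) = 132 - (-58)*(-39)/3 = 132 - 58*13 = 132 - 754 = -622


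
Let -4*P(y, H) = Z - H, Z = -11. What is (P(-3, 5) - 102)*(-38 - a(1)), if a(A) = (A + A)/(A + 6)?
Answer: 3752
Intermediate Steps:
a(A) = 2*A/(6 + A) (a(A) = (2*A)/(6 + A) = 2*A/(6 + A))
P(y, H) = 11/4 + H/4 (P(y, H) = -(-11 - H)/4 = 11/4 + H/4)
(P(-3, 5) - 102)*(-38 - a(1)) = ((11/4 + (1/4)*5) - 102)*(-38 - 2/(6 + 1)) = ((11/4 + 5/4) - 102)*(-38 - 2/7) = (4 - 102)*(-38 - 2/7) = -98*(-38 - 1*2/7) = -98*(-38 - 2/7) = -98*(-268/7) = 3752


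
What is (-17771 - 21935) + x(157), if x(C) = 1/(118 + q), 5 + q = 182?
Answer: -11713269/295 ≈ -39706.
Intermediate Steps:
q = 177 (q = -5 + 182 = 177)
x(C) = 1/295 (x(C) = 1/(118 + 177) = 1/295)
(-17771 - 21935) + x(157) = (-17771 - 21935) + 1/295 = -39706 + 1/295 = -11713269/295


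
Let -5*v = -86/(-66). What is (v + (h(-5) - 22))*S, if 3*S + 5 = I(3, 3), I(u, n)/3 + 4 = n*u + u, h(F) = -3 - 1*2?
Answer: -85462/495 ≈ -172.65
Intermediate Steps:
h(F) = -5 (h(F) = -3 - 2 = -5)
v = -43/165 (v = -(-86)/(5*(-66)) = -(-86)*(-1)/(5*66) = -1/5*43/33 = -43/165 ≈ -0.26061)
I(u, n) = -12 + 3*u + 3*n*u (I(u, n) = -12 + 3*(n*u + u) = -12 + 3*(u + n*u) = -12 + (3*u + 3*n*u) = -12 + 3*u + 3*n*u)
S = 19/3 (S = -5/3 + (-12 + 3*3 + 3*3*3)/3 = -5/3 + (-12 + 9 + 27)/3 = -5/3 + (1/3)*24 = -5/3 + 8 = 19/3 ≈ 6.3333)
(v + (h(-5) - 22))*S = (-43/165 + (-5 - 22))*(19/3) = (-43/165 - 27)*(19/3) = -4498/165*19/3 = -85462/495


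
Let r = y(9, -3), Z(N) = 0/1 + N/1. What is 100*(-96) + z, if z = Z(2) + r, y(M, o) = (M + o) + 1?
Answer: -9591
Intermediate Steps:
Z(N) = N (Z(N) = 0*1 + N*1 = 0 + N = N)
y(M, o) = 1 + M + o
r = 7 (r = 1 + 9 - 3 = 7)
z = 9 (z = 2 + 7 = 9)
100*(-96) + z = 100*(-96) + 9 = -9600 + 9 = -9591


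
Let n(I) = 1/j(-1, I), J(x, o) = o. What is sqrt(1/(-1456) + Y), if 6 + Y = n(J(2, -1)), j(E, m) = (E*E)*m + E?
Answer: I*sqrt(861315)/364 ≈ 2.5496*I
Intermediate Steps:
j(E, m) = E + m*E**2 (j(E, m) = E**2*m + E = m*E**2 + E = E + m*E**2)
n(I) = 1/(-1 + I) (n(I) = 1/(-(1 - I)) = 1/(-1 + I))
Y = -13/2 (Y = -6 + 1/(-1 - 1) = -6 + 1/(-2) = -6 - 1/2 = -13/2 ≈ -6.5000)
sqrt(1/(-1456) + Y) = sqrt(1/(-1456) - 13/2) = sqrt(-1/1456 - 13/2) = sqrt(-9465/1456) = I*sqrt(861315)/364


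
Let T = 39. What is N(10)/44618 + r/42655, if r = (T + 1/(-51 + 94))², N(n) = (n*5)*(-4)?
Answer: 54928184856/1759490640355 ≈ 0.031218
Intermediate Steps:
N(n) = -20*n (N(n) = (5*n)*(-4) = -20*n)
r = 2815684/1849 (r = (39 + 1/(-51 + 94))² = (39 + 1/43)² = (1678/43)² = 2815684/1849 ≈ 1522.8)
N(10)/44618 + r/42655 = -20*10/44618 + (2815684/1849)/42655 = -200*1/44618 + (2815684/1849)*(1/42655) = -100/22309 + 2815684/78869095 = 54928184856/1759490640355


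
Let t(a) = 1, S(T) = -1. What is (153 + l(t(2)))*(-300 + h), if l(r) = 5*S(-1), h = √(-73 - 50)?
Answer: -44400 + 148*I*√123 ≈ -44400.0 + 1641.4*I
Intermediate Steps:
h = I*√123 (h = √(-123) = I*√123 ≈ 11.091*I)
l(r) = -5 (l(r) = 5*(-1) = -5)
(153 + l(t(2)))*(-300 + h) = (153 - 5)*(-300 + I*√123) = 148*(-300 + I*√123) = -44400 + 148*I*√123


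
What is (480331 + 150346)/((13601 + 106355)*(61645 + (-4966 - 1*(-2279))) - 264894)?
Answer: 630677/7072100954 ≈ 8.9178e-5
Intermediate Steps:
(480331 + 150346)/((13601 + 106355)*(61645 + (-4966 - 1*(-2279))) - 264894) = 630677/(119956*(61645 + (-4966 + 2279)) - 264894) = 630677/(119956*(61645 - 2687) - 264894) = 630677/(119956*58958 - 264894) = 630677/(7072365848 - 264894) = 630677/7072100954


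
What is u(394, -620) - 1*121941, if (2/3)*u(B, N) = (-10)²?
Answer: -121791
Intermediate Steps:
u(B, N) = 150 (u(B, N) = (3/2)*(-10)² = (3/2)*100 = 150)
u(394, -620) - 1*121941 = 150 - 1*121941 = 150 - 121941 = -121791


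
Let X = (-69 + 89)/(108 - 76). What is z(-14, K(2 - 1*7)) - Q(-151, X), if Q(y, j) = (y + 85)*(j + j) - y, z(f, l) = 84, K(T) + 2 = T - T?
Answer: 31/2 ≈ 15.500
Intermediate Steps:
X = 5/8 (X = 20/32 = 20*(1/32) = 5/8 ≈ 0.62500)
K(T) = -2 (K(T) = -2 + (T - T) = -2 + 0 = -2)
Q(y, j) = -y + 2*j*(85 + y) (Q(y, j) = (85 + y)*(2*j) - y = 2*j*(85 + y) - y = -y + 2*j*(85 + y))
z(-14, K(2 - 1*7)) - Q(-151, X) = 84 - (-1*(-151) + 170*(5/8) + 2*(5/8)*(-151)) = 84 - (151 + 425/4 - 755/4) = 84 - 1*137/2 = 84 - 137/2 = 31/2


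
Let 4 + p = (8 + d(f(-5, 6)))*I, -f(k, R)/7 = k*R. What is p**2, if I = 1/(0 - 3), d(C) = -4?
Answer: 256/9 ≈ 28.444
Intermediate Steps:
f(k, R) = -7*R*k (f(k, R) = -7*k*R = -7*R*k)
I = -1/3 (I = 1/(-3) = -1/3 ≈ -0.33333)
p = -16/3 (p = -4 + (8 - 4)*(-1/3) = -4 + 4*(-1/3) = -4 - 4/3 = -16/3 ≈ -5.3333)
p**2 = (-16/3)**2 = 256/9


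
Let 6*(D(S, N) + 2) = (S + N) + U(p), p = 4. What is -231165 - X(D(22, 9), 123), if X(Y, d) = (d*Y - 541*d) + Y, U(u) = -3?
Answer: -494858/3 ≈ -1.6495e+5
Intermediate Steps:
D(S, N) = -5/2 + N/6 + S/6 (D(S, N) = -2 + ((S + N) - 3)/6 = -2 + ((N + S) - 3)/6 = -2 + (-3 + N + S)/6 = -2 + (-1/2 + N/6 + S/6) = -5/2 + N/6 + S/6)
X(Y, d) = Y - 541*d + Y*d (X(Y, d) = (Y*d - 541*d) + Y = (-541*d + Y*d) + Y = Y - 541*d + Y*d)
-231165 - X(D(22, 9), 123) = -231165 - ((-5/2 + (1/6)*9 + (1/6)*22) - 541*123 + (-5/2 + (1/6)*9 + (1/6)*22)*123) = -231165 - ((-5/2 + 3/2 + 11/3) - 66543 + (-5/2 + 3/2 + 11/3)*123) = -231165 - (8/3 - 66543 + (8/3)*123) = -231165 - (8/3 - 66543 + 328) = -231165 - 1*(-198637/3) = -231165 + 198637/3 = -494858/3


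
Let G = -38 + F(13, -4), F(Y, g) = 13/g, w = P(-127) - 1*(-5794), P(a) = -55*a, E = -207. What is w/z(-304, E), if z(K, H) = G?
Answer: -51116/165 ≈ -309.79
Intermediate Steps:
w = 12779 (w = -55*(-127) - 1*(-5794) = 6985 + 5794 = 12779)
G = -165/4 (G = -38 + 13/(-4) = -38 + 13*(-¼) = -38 - 13/4 = -165/4 ≈ -41.250)
z(K, H) = -165/4
w/z(-304, E) = 12779/(-165/4) = 12779*(-4/165) = -51116/165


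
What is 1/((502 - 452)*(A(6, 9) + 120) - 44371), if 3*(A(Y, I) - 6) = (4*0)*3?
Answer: -1/38071 ≈ -2.6267e-5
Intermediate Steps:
A(Y, I) = 6 (A(Y, I) = 6 + ((4*0)*3)/3 = 6 + (0*3)/3 = 6 + (⅓)*0 = 6 + 0 = 6)
1/((502 - 452)*(A(6, 9) + 120) - 44371) = 1/((502 - 452)*(6 + 120) - 44371) = 1/(50*126 - 44371) = 1/(6300 - 44371) = 1/(-38071) = -1/38071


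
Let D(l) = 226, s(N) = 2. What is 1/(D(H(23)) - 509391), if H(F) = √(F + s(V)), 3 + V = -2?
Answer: -1/509165 ≈ -1.9640e-6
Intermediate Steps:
V = -5 (V = -3 - 2 = -5)
H(F) = √(2 + F) (H(F) = √(F + 2) = √(2 + F))
1/(D(H(23)) - 509391) = 1/(226 - 509391) = 1/(-509165) = -1/509165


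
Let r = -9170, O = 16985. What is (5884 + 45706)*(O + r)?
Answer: 403175850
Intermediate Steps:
(5884 + 45706)*(O + r) = (5884 + 45706)*(16985 - 9170) = 51590*7815 = 403175850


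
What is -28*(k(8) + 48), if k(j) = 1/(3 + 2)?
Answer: -6748/5 ≈ -1349.6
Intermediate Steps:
k(j) = 1/5
-28*(k(8) + 48) = -28*(1/5 + 48) = -28*241/5 = -6748/5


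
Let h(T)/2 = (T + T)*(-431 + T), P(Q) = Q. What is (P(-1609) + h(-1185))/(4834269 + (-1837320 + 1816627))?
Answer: 7658231/4813576 ≈ 1.5910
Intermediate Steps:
h(T) = 4*T*(-431 + T) (h(T) = 2*((T + T)*(-431 + T)) = 2*((2*T)*(-431 + T)) = 2*(2*T*(-431 + T)) = 4*T*(-431 + T))
(P(-1609) + h(-1185))/(4834269 + (-1837320 + 1816627)) = (-1609 + 4*(-1185)*(-431 - 1185))/(4834269 + (-1837320 + 1816627)) = (-1609 + 4*(-1185)*(-1616))/(4834269 - 20693) = (-1609 + 7659840)/4813576 = 7658231*(1/4813576) = 7658231/4813576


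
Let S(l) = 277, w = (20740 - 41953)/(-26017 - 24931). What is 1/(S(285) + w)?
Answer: 50948/14133809 ≈ 0.0036047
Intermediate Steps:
w = 21213/50948 (w = -21213/(-50948) = -21213*(-1/50948) = 21213/50948 ≈ 0.41637)
1/(S(285) + w) = 1/(277 + 21213/50948) = 1/(14133809/50948) = 50948/14133809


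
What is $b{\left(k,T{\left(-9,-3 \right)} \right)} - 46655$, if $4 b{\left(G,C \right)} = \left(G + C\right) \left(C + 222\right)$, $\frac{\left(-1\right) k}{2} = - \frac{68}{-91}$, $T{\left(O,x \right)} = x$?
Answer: $- \frac{17071991}{364} \approx -46901.0$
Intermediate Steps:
$k = - \frac{136}{91}$ ($k = - 2 \left(- \frac{68}{-91}\right) = - 2 \left(\left(-68\right) \left(- \frac{1}{91}\right)\right) = \left(-2\right) \frac{68}{91} = - \frac{136}{91} \approx -1.4945$)
$b{\left(G,C \right)} = \frac{\left(222 + C\right) \left(C + G\right)}{4}$ ($b{\left(G,C \right)} = \frac{\left(G + C\right) \left(C + 222\right)}{4} = \frac{\left(C + G\right) \left(222 + C\right)}{4} = \frac{\left(222 + C\right) \left(C + G\right)}{4}$)
$b{\left(k,T{\left(-9,-3 \right)} \right)} - 46655 = \left(\frac{\left(-3\right)^{2}}{4} + \frac{111}{2} \left(-3\right) + \frac{111}{2} \left(- \frac{136}{91}\right) + \frac{1}{4} \left(-3\right) \left(- \frac{136}{91}\right)\right) - 46655 = \left(\frac{1}{4} \cdot 9 - \frac{333}{2} - \frac{7548}{91} + \frac{102}{91}\right) - 46655 = \left(\frac{9}{4} - \frac{333}{2} - \frac{7548}{91} + \frac{102}{91}\right) - 46655 = - \frac{89571}{364} - 46655 = - \frac{17071991}{364}$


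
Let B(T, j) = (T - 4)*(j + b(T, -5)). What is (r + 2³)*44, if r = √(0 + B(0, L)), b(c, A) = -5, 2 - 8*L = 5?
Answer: 352 + 22*√86 ≈ 556.02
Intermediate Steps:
L = -3/8 (L = ¼ - ⅛*5 = ¼ - 5/8 = -3/8 ≈ -0.37500)
B(T, j) = (-5 + j)*(-4 + T) (B(T, j) = (T - 4)*(j - 5) = (-4 + T)*(-5 + j) = (-5 + j)*(-4 + T))
r = √86/2 (r = √(0 + (20 - 5*0 - 4*(-3/8) + 0*(-3/8))) = √(0 + (20 + 0 + 3/2 + 0)) = √(0 + 43/2) = √(43/2) = √86/2 ≈ 4.6368)
(r + 2³)*44 = (√86/2 + 2³)*44 = (√86/2 + 8)*44 = (8 + √86/2)*44 = 352 + 22*√86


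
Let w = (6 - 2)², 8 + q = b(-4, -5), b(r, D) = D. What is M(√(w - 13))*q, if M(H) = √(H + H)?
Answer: -13*√2*3^(¼) ≈ -24.196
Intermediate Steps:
q = -13 (q = -8 - 5 = -13)
w = 16 (w = 4² = 16)
M(H) = √2*√H (M(H) = √(2*H) = √2*√H)
M(√(w - 13))*q = (√2*√(√(16 - 13)))*(-13) = (√2*√(√3))*(-13) = (√2*3^(¼))*(-13) = -13*√2*3^(¼)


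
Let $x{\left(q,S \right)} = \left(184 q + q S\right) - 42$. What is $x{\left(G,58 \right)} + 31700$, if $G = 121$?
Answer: $60940$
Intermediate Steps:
$x{\left(q,S \right)} = -42 + 184 q + S q$ ($x{\left(q,S \right)} = \left(184 q + S q\right) - 42 = -42 + 184 q + S q$)
$x{\left(G,58 \right)} + 31700 = \left(-42 + 184 \cdot 121 + 58 \cdot 121\right) + 31700 = \left(-42 + 22264 + 7018\right) + 31700 = 29240 + 31700 = 60940$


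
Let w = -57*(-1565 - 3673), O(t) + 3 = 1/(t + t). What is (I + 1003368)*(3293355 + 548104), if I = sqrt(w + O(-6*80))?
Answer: 3854397033912 + 3841459*sqrt(4299307185)/120 ≈ 3.8565e+12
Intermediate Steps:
O(t) = -3 + 1/(2*t) (O(t) = -3 + 1/(t + t) = -3 + 1/(2*t))
w = 298566 (w = -57*(-5238) = 298566)
I = sqrt(4299307185)/120 (I = sqrt(298566 + (-3 + 1/(2*((-6*80))))) = sqrt(298566 + (-3 + (1/2)/(-480))) = sqrt(298566 + (-3 + (1/2)*(-1/480))) = sqrt(298566 + (-3 - 1/960)) = sqrt(298566 - 2881/960) = sqrt(286620479/960) = sqrt(4299307185)/120 ≈ 546.41)
(I + 1003368)*(3293355 + 548104) = (sqrt(4299307185)/120 + 1003368)*(3293355 + 548104) = (1003368 + sqrt(4299307185)/120)*3841459 = 3854397033912 + 3841459*sqrt(4299307185)/120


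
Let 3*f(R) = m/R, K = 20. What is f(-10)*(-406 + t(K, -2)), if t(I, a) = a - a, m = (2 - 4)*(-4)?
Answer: 1624/15 ≈ 108.27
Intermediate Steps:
m = 8 (m = -2*(-4) = 8)
t(I, a) = 0
f(R) = 8/(3*R) (f(R) = (8/R)/3 = 8/(3*R))
f(-10)*(-406 + t(K, -2)) = ((8/3)/(-10))*(-406 + 0) = ((8/3)*(-⅒))*(-406) = -4/15*(-406) = 1624/15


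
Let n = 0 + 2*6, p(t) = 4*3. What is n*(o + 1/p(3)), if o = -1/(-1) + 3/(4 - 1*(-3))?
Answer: 127/7 ≈ 18.143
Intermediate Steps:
p(t) = 12
n = 12 (n = 0 + 12 = 12)
o = 10/7 (o = -1*(-1) + 3/(4 + 3) = 1 + 3/7 = 10/7 ≈ 1.4286)
n*(o + 1/p(3)) = 12*(10/7 + 1/12) = 12*(127/84) = 127/7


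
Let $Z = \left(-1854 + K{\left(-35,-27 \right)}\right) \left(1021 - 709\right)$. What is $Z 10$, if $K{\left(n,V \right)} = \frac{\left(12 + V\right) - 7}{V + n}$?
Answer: $- \frac{179284560}{31} \approx -5.7834 \cdot 10^{6}$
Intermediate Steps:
$K{\left(n,V \right)} = \frac{5 + V}{V + n}$
$Z = - \frac{17928456}{31}$ ($Z = \left(-1854 + \frac{5 - 27}{-27 - 35}\right) \left(1021 - 709\right) = \left(-1854 + \frac{1}{-62} \left(-22\right)\right) 312 = \left(-1854 - - \frac{11}{31}\right) 312 = \left(-1854 + \frac{11}{31}\right) 312 = \left(- \frac{57463}{31}\right) 312 = - \frac{17928456}{31} \approx -5.7834 \cdot 10^{5}$)
$Z 10 = \left(- \frac{17928456}{31}\right) 10 = - \frac{179284560}{31}$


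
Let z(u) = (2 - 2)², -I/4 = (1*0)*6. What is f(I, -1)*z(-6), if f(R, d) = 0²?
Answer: 0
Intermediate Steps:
I = 0 (I = -4*1*0*6 = -0*6 = -4*0 = 0)
f(R, d) = 0
z(u) = 0 (z(u) = 0² = 0)
f(I, -1)*z(-6) = 0*0 = 0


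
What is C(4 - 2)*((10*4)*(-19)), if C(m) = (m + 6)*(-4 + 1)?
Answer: 18240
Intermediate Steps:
C(m) = -18 - 3*m (C(m) = (6 + m)*(-3) = -18 - 3*m)
C(4 - 2)*((10*4)*(-19)) = (-18 - 3*(4 - 2))*((10*4)*(-19)) = (-18 - 3*2)*(40*(-19)) = (-18 - 6)*(-760) = -24*(-760) = 18240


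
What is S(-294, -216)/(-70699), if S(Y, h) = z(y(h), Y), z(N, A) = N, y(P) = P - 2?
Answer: 218/70699 ≈ 0.0030835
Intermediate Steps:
y(P) = -2 + P
S(Y, h) = -2 + h
S(-294, -216)/(-70699) = (-2 - 216)/(-70699) = -218*(-1/70699) = 218/70699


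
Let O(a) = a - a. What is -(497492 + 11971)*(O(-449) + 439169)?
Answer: -223740356247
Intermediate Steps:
O(a) = 0
-(497492 + 11971)*(O(-449) + 439169) = -(497492 + 11971)*(0 + 439169) = -509463*439169 = -1*223740356247 = -223740356247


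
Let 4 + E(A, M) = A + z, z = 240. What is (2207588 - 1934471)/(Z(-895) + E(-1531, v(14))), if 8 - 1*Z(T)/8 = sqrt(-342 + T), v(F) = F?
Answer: -336207027/1594529 + 2184936*I*sqrt(1237)/1594529 ≈ -210.85 + 48.194*I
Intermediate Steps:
Z(T) = 64 - 8*sqrt(-342 + T)
E(A, M) = 236 + A (E(A, M) = -4 + (A + 240) = -4 + (240 + A) = 236 + A)
(2207588 - 1934471)/(Z(-895) + E(-1531, v(14))) = (2207588 - 1934471)/((64 - 8*sqrt(-342 - 895)) + (236 - 1531)) = 273117/((64 - 8*I*sqrt(1237)) - 1295) = 273117/(-1231 - 8*I*sqrt(1237))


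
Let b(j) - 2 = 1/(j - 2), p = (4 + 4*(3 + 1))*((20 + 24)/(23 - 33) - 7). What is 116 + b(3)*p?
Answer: -568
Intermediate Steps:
p = -228 (p = (4 + 4*4)*(44/(-10) - 7) = (4 + 16)*(44*(-1/10) - 7) = 20*(-22/5 - 7) = 20*(-57/5) = -228)
b(j) = 2 + 1/(-2 + j) (b(j) = 2 + 1/(j - 2) = 2 + 1/(-2 + j))
116 + b(3)*p = 116 + ((-3 + 2*3)/(-2 + 3))*(-228) = 116 + ((-3 + 6)/1)*(-228) = 116 + (1*3)*(-228) = 116 + 3*(-228) = 116 - 684 = -568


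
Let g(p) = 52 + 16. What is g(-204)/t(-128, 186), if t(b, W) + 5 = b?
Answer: -68/133 ≈ -0.51128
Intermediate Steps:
g(p) = 68
t(b, W) = -5 + b
g(-204)/t(-128, 186) = 68/(-5 - 128) = 68/(-133) = 68*(-1/133) = -68/133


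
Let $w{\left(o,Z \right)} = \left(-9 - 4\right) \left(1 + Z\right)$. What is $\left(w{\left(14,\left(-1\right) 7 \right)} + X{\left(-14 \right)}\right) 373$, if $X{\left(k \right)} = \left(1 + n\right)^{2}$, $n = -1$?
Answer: $29094$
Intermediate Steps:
$w{\left(o,Z \right)} = -13 - 13 Z$ ($w{\left(o,Z \right)} = - 13 \left(1 + Z\right) = -13 - 13 Z$)
$X{\left(k \right)} = 0$ ($X{\left(k \right)} = \left(1 - 1\right)^{2} = 0^{2} = 0$)
$\left(w{\left(14,\left(-1\right) 7 \right)} + X{\left(-14 \right)}\right) 373 = \left(\left(-13 - 13 \left(\left(-1\right) 7\right)\right) + 0\right) 373 = \left(\left(-13 - -91\right) + 0\right) 373 = \left(\left(-13 + 91\right) + 0\right) 373 = \left(78 + 0\right) 373 = 78 \cdot 373 = 29094$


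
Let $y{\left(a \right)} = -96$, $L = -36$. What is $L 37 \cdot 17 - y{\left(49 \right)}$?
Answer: $-22548$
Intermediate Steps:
$L 37 \cdot 17 - y{\left(49 \right)} = \left(-36\right) 37 \cdot 17 - -96 = \left(-1332\right) 17 + 96 = -22644 + 96 = -22548$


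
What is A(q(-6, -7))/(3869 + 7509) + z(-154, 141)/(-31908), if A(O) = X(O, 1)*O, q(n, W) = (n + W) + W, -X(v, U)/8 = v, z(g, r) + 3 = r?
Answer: -8639647/30254102 ≈ -0.28557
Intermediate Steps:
z(g, r) = -3 + r
X(v, U) = -8*v
q(n, W) = n + 2*W (q(n, W) = (W + n) + W = n + 2*W)
A(O) = -8*O² (A(O) = (-8*O)*O = -8*O²)
A(q(-6, -7))/(3869 + 7509) + z(-154, 141)/(-31908) = (-8*(-6 + 2*(-7))²)/(3869 + 7509) + (-3 + 141)/(-31908) = -8*(-6 - 14)²/11378 + 138*(-1/31908) = -8*(-20)²*(1/11378) - 23/5318 = -8*400*(1/11378) - 23/5318 = -3200*1/11378 - 23/5318 = -1600/5689 - 23/5318 = -8639647/30254102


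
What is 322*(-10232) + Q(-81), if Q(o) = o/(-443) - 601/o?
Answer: -118223590828/35883 ≈ -3.2947e+6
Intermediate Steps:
Q(o) = -601/o - o/443 (Q(o) = o*(-1/443) - 601/o = -o/443 - 601/o = -601/o - o/443)
322*(-10232) + Q(-81) = 322*(-10232) + (-601/(-81) - 1/443*(-81)) = -3294704 + (-601*(-1/81) + 81/443) = -3294704 + (601/81 + 81/443) = -3294704 + 272804/35883 = -118223590828/35883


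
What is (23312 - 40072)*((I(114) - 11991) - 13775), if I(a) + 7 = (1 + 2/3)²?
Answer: 3887180320/9 ≈ 4.3191e+8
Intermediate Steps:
I(a) = -38/9 (I(a) = -7 + (1 + 2/3)² = -7 + (1 + 2*(⅓))² = -7 + (1 + ⅔)² = -7 + (5/3)² = -7 + 25/9 = -38/9)
(23312 - 40072)*((I(114) - 11991) - 13775) = (23312 - 40072)*((-38/9 - 11991) - 13775) = -16760*(-107957/9 - 13775) = -16760*(-231932/9) = 3887180320/9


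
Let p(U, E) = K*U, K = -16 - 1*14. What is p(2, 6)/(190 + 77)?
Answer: -20/89 ≈ -0.22472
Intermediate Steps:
K = -30 (K = -16 - 14 = -30)
p(U, E) = -30*U
p(2, 6)/(190 + 77) = (-30*2)/(190 + 77) = -60/267 = -60*1/267 = -20/89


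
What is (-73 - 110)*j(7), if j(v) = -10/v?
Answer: 1830/7 ≈ 261.43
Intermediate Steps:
(-73 - 110)*j(7) = (-73 - 110)*(-10/7) = -(-1830)/7 = -183*(-10/7) = 1830/7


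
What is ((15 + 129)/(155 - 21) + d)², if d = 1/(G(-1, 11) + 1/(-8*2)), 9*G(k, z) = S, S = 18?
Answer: 10916416/4313929 ≈ 2.5305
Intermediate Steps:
G(k, z) = 2 (G(k, z) = (⅑)*18 = 2)
d = 16/31 (d = 1/(2 + 1/(-8*2)) = 1/(2 + 1/(-16)) = 1/(2 - 1/16) = 1/(31/16) = 16/31 ≈ 0.51613)
((15 + 129)/(155 - 21) + d)² = ((15 + 129)/(155 - 21) + 16/31)² = (144/134 + 16/31)² = (144*(1/134) + 16/31)² = (72/67 + 16/31)² = (3304/2077)² = 10916416/4313929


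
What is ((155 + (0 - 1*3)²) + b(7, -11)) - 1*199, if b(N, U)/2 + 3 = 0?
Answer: -41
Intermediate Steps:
b(N, U) = -6 (b(N, U) = -6 + 2*0 = -6 + 0 = -6)
((155 + (0 - 1*3)²) + b(7, -11)) - 1*199 = ((155 + (0 - 1*3)²) - 6) - 1*199 = ((155 + (0 - 3)²) - 6) - 199 = ((155 + (-3)²) - 6) - 199 = ((155 + 9) - 6) - 199 = (164 - 6) - 199 = 158 - 199 = -41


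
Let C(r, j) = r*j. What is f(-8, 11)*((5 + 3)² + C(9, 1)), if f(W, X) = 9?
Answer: 657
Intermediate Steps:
C(r, j) = j*r
f(-8, 11)*((5 + 3)² + C(9, 1)) = 9*((5 + 3)² + 1*9) = 9*(8² + 9) = 9*(64 + 9) = 9*73 = 657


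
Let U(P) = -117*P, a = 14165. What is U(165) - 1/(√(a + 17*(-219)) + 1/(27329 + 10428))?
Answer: -287374649568210628/14886021733657 - 1425591049*√10442/14886021733657 ≈ -19305.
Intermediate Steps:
U(165) - 1/(√(a + 17*(-219)) + 1/(27329 + 10428)) = -117*165 - 1/(√(14165 + 17*(-219)) + 1/(27329 + 10428)) = -19305 - 1/(√(14165 - 3723) + 1/37757) = -19305 - 1/(√10442 + 1/37757) = -19305 - 1/(1/37757 + √10442)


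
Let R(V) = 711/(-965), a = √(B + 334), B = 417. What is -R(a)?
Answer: 711/965 ≈ 0.73679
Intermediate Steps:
a = √751 (a = √(417 + 334) = √751 ≈ 27.404)
R(V) = -711/965 (R(V) = 711*(-1/965) = -711/965)
-R(a) = -1*(-711/965) = 711/965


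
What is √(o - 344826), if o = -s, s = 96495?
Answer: I*√441321 ≈ 664.32*I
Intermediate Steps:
o = -96495 (o = -1*96495 = -96495)
√(o - 344826) = √(-96495 - 344826) = √(-441321) = I*√441321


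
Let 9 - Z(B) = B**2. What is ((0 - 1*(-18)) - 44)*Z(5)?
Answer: 416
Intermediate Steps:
Z(B) = 9 - B**2
((0 - 1*(-18)) - 44)*Z(5) = ((0 - 1*(-18)) - 44)*(9 - 1*5**2) = ((0 + 18) - 44)*(9 - 1*25) = (18 - 44)*(9 - 25) = -26*(-16) = 416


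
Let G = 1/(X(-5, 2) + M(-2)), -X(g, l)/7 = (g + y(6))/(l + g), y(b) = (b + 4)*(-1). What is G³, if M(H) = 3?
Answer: -1/32768 ≈ -3.0518e-5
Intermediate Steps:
y(b) = -4 - b (y(b) = (4 + b)*(-1) = -4 - b)
X(g, l) = -7*(-10 + g)/(g + l) (X(g, l) = -7*(g + (-4 - 1*6))/(l + g) = -7*(g + (-4 - 6))/(g + l) = -7*(g - 10)/(g + l) = -7*(-10 + g)/(g + l))
G = -1/32 (G = 1/(7*(10 - 1*(-5))/(-5 + 2) + 3) = 1/(7*(10 + 5)/(-3) + 3) = 1/(7*(-⅓)*15 + 3) = 1/(-35 + 3) = 1/(-32) = -1/32 ≈ -0.031250)
G³ = (-1/32)³ = -1/32768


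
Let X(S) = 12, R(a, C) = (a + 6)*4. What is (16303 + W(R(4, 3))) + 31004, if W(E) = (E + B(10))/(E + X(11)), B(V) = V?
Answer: 1230007/26 ≈ 47308.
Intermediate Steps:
R(a, C) = 24 + 4*a (R(a, C) = (6 + a)*4 = 24 + 4*a)
W(E) = (10 + E)/(12 + E) (W(E) = (E + 10)/(E + 12) = (10 + E)/(12 + E))
(16303 + W(R(4, 3))) + 31004 = (16303 + (10 + (24 + 4*4))/(12 + (24 + 4*4))) + 31004 = (16303 + (10 + (24 + 16))/(12 + (24 + 16))) + 31004 = (16303 + (10 + 40)/(12 + 40)) + 31004 = (16303 + 50/52) + 31004 = (16303 + (1/52)*50) + 31004 = (16303 + 25/26) + 31004 = 423903/26 + 31004 = 1230007/26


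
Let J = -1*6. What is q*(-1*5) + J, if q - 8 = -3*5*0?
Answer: -46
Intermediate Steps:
q = 8 (q = 8 - 3*5*0 = 8 - 15*0 = 8 + 0 = 8)
J = -6
q*(-1*5) + J = 8*(-1*5) - 6 = 8*(-5) - 6 = -40 - 6 = -46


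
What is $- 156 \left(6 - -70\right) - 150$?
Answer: $-12006$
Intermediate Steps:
$- 156 \left(6 - -70\right) - 150 = - 156 \left(6 + 70\right) - 150 = \left(-156\right) 76 - 150 = -11856 - 150 = -12006$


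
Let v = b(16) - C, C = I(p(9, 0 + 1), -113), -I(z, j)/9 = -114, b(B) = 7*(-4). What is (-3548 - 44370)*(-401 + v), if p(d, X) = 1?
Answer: 69720690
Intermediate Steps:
b(B) = -28
I(z, j) = 1026 (I(z, j) = -9*(-114) = 1026)
C = 1026
v = -1054 (v = -28 - 1*1026 = -28 - 1026 = -1054)
(-3548 - 44370)*(-401 + v) = (-3548 - 44370)*(-401 - 1054) = -47918*(-1455) = 69720690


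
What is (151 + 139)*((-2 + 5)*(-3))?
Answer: -2610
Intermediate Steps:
(151 + 139)*((-2 + 5)*(-3)) = 290*(3*(-3)) = 290*(-9) = -2610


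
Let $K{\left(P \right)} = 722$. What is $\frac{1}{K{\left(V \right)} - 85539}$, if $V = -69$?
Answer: $- \frac{1}{84817} \approx -1.179 \cdot 10^{-5}$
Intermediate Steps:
$\frac{1}{K{\left(V \right)} - 85539} = \frac{1}{722 - 85539} = \frac{1}{-84817} = - \frac{1}{84817}$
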